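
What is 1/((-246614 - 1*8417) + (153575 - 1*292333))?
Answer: -1/393789 ≈ -2.5394e-6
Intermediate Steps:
1/((-246614 - 1*8417) + (153575 - 1*292333)) = 1/((-246614 - 8417) + (153575 - 292333)) = 1/(-255031 - 138758) = 1/(-393789) = -1/393789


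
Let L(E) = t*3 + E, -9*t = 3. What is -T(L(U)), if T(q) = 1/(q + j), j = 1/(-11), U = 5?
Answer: -11/43 ≈ -0.25581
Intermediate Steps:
t = -1/3 (t = -1/9*3 = -1/3 ≈ -0.33333)
j = -1/11 ≈ -0.090909
L(E) = -1 + E (L(E) = -1/3*3 + E = -1 + E)
T(q) = 1/(-1/11 + q) (T(q) = 1/(q - 1/11) = 1/(-1/11 + q))
-T(L(U)) = -11/(-1 + 11*(-1 + 5)) = -11/(-1 + 11*4) = -11/(-1 + 44) = -11/43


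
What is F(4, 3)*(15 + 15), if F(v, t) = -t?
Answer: -90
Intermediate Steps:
F(4, 3)*(15 + 15) = (-1*3)*(15 + 15) = -3*30 = -90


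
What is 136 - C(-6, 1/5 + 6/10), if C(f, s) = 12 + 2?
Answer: 122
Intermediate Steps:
C(f, s) = 14
136 - C(-6, 1/5 + 6/10) = 136 - 1*14 = 136 - 14 = 122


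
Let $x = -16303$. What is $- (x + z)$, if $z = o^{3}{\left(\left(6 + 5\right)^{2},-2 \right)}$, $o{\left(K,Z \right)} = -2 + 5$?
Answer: $16276$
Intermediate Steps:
$o{\left(K,Z \right)} = 3$
$z = 27$ ($z = 3^{3} = 27$)
$- (x + z) = - (-16303 + 27) = \left(-1\right) \left(-16276\right) = 16276$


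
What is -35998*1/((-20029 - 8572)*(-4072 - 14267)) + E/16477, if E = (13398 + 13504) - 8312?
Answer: 9750117268964/8642412877503 ≈ 1.1282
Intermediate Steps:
E = 18590 (E = 26902 - 8312 = 18590)
-35998*1/((-20029 - 8572)*(-4072 - 14267)) + E/16477 = -35998*1/((-20029 - 8572)*(-4072 - 14267)) + 18590/16477 = -35998/((-28601*(-18339))) + 18590*(1/16477) = -35998/524513739 + 18590/16477 = 9750117268964/8642412877503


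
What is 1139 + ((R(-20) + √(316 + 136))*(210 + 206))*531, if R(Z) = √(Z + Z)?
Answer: 1139 + 441792*√113 + 441792*I*√10 ≈ 4.6975e+6 + 1.3971e+6*I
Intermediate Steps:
R(Z) = √2*√Z (R(Z) = √(2*Z) = √2*√Z)
1139 + ((R(-20) + √(316 + 136))*(210 + 206))*531 = 1139 + ((√2*√(-20) + √(316 + 136))*(210 + 206))*531 = 1139 + ((√2*(2*I*√5) + √452)*416)*531 = 1139 + ((2*I*√10 + 2*√113)*416)*531 = 1139 + ((2*√113 + 2*I*√10)*416)*531 = 1139 + (832*√113 + 832*I*√10)*531 = 1139 + (441792*√113 + 441792*I*√10) = 1139 + 441792*√113 + 441792*I*√10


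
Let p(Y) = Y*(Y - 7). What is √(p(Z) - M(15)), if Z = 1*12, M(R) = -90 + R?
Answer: 3*√15 ≈ 11.619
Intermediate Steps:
Z = 12
p(Y) = Y*(-7 + Y)
√(p(Z) - M(15)) = √(12*(-7 + 12) - (-90 + 15)) = √(12*5 - 1*(-75)) = √(60 + 75) = √135 = 3*√15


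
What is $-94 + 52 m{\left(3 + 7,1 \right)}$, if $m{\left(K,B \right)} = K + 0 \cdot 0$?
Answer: $426$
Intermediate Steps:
$m{\left(K,B \right)} = K$ ($m{\left(K,B \right)} = K + 0 = K$)
$-94 + 52 m{\left(3 + 7,1 \right)} = -94 + 52 \left(3 + 7\right) = -94 + 52 \cdot 10 = -94 + 520 = 426$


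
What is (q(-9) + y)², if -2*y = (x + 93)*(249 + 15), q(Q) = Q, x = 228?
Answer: 1796149161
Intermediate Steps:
y = -42372 (y = -(228 + 93)*(249 + 15)/2 = -321*264/2 = -½*84744 = -42372)
(q(-9) + y)² = (-9 - 42372)² = (-42381)² = 1796149161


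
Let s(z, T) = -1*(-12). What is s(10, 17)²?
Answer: 144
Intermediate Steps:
s(z, T) = 12
s(10, 17)² = 12² = 144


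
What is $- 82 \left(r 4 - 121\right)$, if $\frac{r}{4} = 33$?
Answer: $-33374$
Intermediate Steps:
$r = 132$ ($r = 4 \cdot 33 = 132$)
$- 82 \left(r 4 - 121\right) = - 82 \left(132 \cdot 4 - 121\right) = - 82 \left(528 - 121\right) = \left(-82\right) 407 = -33374$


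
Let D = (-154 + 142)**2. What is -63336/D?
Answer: -2639/6 ≈ -439.83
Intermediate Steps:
D = 144 (D = (-12)**2 = 144)
-63336/D = -63336/144 = -63336*1/144 = -2639/6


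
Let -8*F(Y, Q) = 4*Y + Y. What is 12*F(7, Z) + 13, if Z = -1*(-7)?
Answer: -79/2 ≈ -39.500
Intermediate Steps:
Z = 7
F(Y, Q) = -5*Y/8 (F(Y, Q) = -(4*Y + Y)/8 = -5*Y/8)
12*F(7, Z) + 13 = 12*(-5/8*7) + 13 = 12*(-35/8) + 13 = -105/2 + 13 = -79/2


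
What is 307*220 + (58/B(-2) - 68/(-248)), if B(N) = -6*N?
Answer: 6281695/93 ≈ 67545.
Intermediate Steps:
307*220 + (58/B(-2) - 68/(-248)) = 307*220 + (58/((-6*(-2))) - 68/(-248)) = 67540 + (58/12 - 68*(-1/248)) = 67540 + (58*(1/12) + 17/62) = 67540 + (29/6 + 17/62) = 67540 + 475/93 = 6281695/93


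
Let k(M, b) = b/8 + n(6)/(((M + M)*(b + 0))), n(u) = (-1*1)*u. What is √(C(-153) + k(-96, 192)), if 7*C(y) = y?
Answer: √3871014/1344 ≈ 1.4639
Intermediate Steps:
C(y) = y/7
n(u) = -u
k(M, b) = b/8 - 3/(M*b) (k(M, b) = b/8 + (-1*6)/(((M + M)*(b + 0))) = b*(⅛) - 6*1/(2*M*b) = b/8 - 6*1/(2*M*b) = b/8 - 3/(M*b))
√(C(-153) + k(-96, 192)) = √((⅐)*(-153) + ((⅛)*192 - 3/(-96*192))) = √(-153/7 + (24 - 3*(-1/96)*1/192)) = √(-153/7 + (24 + 1/6144)) = √(-153/7 + 147457/6144) = √(92167/43008) = √3871014/1344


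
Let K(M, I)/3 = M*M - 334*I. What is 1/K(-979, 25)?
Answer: 1/2850273 ≈ 3.5084e-7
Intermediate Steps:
K(M, I) = -1002*I + 3*M² (K(M, I) = 3*(M*M - 334*I) = 3*(M² - 334*I) = -1002*I + 3*M²)
1/K(-979, 25) = 1/(-1002*25 + 3*(-979)²) = 1/(-25050 + 3*958441) = 1/(-25050 + 2875323) = 1/2850273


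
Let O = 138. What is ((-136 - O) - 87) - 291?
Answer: -652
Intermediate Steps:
((-136 - O) - 87) - 291 = ((-136 - 1*138) - 87) - 291 = ((-136 - 138) - 87) - 291 = (-274 - 87) - 291 = -361 - 291 = -652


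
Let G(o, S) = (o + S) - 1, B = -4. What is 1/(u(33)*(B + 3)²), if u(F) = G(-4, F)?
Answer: 1/28 ≈ 0.035714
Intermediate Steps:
G(o, S) = -1 + S + o (G(o, S) = (S + o) - 1 = -1 + S + o)
u(F) = -5 + F (u(F) = -1 + F - 4 = -5 + F)
1/(u(33)*(B + 3)²) = 1/((-5 + 33)*(-4 + 3)²) = 1/(28*(-1)²) = 1/(28*1) = 1/28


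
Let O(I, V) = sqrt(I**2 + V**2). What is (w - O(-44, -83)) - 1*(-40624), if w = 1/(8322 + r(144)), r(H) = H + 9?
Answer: 344288401/8475 - 5*sqrt(353) ≈ 40530.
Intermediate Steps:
r(H) = 9 + H
w = 1/8475 (w = 1/(8322 + (9 + 144)) = 1/(8322 + 153) = 1/8475 ≈ 0.00011799)
(w - O(-44, -83)) - 1*(-40624) = (1/8475 - sqrt((-44)**2 + (-83)**2)) - 1*(-40624) = (1/8475 - sqrt(1936 + 6889)) + 40624 = (1/8475 - sqrt(8825)) + 40624 = (1/8475 - 5*sqrt(353)) + 40624 = 344288401/8475 - 5*sqrt(353)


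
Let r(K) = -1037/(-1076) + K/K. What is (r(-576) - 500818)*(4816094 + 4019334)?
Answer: -1190304563933135/269 ≈ -4.4249e+12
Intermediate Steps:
r(K) = 2113/1076 (r(K) = -1037*(-1/1076) + 1 = 1037/1076 + 1 = 2113/1076)
(r(-576) - 500818)*(4816094 + 4019334) = (2113/1076 - 500818)*(4816094 + 4019334) = -538878055/1076*8835428 = -1190304563933135/269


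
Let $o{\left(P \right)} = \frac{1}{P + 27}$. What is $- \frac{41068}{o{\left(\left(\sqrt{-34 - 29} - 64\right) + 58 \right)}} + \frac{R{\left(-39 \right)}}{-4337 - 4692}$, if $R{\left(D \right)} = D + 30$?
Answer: $- \frac{7786862403}{9029} - 123204 i \sqrt{7} \approx -8.6243 \cdot 10^{5} - 3.2597 \cdot 10^{5} i$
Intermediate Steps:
$o{\left(P \right)} = \frac{1}{27 + P}$
$R{\left(D \right)} = 30 + D$
$- \frac{41068}{o{\left(\left(\sqrt{-34 - 29} - 64\right) + 58 \right)}} + \frac{R{\left(-39 \right)}}{-4337 - 4692} = - \frac{41068}{\frac{1}{27 + \left(\left(\sqrt{-34 - 29} - 64\right) + 58\right)}} + \frac{30 - 39}{-4337 - 4692} = - \frac{41068}{\frac{1}{27 + \left(\left(\sqrt{-63} - 64\right) + 58\right)}} - \frac{9}{-4337 - 4692} = - \frac{41068}{\frac{1}{27 + \left(\left(3 i \sqrt{7} - 64\right) + 58\right)}} - \frac{9}{-9029} = - \frac{41068}{\frac{1}{27 + \left(\left(-64 + 3 i \sqrt{7}\right) + 58\right)}} - - \frac{9}{9029} = - \frac{41068}{\frac{1}{27 - \left(6 - 3 i \sqrt{7}\right)}} + \frac{9}{9029} = - \frac{41068}{\frac{1}{21 + 3 i \sqrt{7}}} + \frac{9}{9029} = - 41068 \left(21 + 3 i \sqrt{7}\right) + \frac{9}{9029} = \left(-862428 - 123204 i \sqrt{7}\right) + \frac{9}{9029} = - \frac{7786862403}{9029} - 123204 i \sqrt{7}$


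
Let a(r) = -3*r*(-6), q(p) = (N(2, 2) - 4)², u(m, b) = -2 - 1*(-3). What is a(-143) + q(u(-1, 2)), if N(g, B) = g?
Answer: -2570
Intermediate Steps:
u(m, b) = 1 (u(m, b) = -2 + 3 = 1)
q(p) = 4 (q(p) = (2 - 4)² = (-2)² = 4)
a(r) = 18*r
a(-143) + q(u(-1, 2)) = 18*(-143) + 4 = -2574 + 4 = -2570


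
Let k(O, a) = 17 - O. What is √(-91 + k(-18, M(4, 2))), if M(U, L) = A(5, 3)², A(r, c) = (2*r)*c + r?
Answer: 2*I*√14 ≈ 7.4833*I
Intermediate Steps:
A(r, c) = r + 2*c*r (A(r, c) = 2*c*r + r = r + 2*c*r)
M(U, L) = 1225 (M(U, L) = (5*(1 + 2*3))² = (5*(1 + 6))² = (5*7)² = 35² = 1225)
√(-91 + k(-18, M(4, 2))) = √(-91 + (17 - 1*(-18))) = √(-91 + (17 + 18)) = √(-91 + 35) = √(-56) = 2*I*√14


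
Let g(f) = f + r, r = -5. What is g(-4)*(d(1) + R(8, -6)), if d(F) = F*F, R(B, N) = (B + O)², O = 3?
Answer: -1098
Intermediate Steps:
R(B, N) = (3 + B)² (R(B, N) = (B + 3)² = (3 + B)²)
g(f) = -5 + f (g(f) = f - 5 = -5 + f)
d(F) = F²
g(-4)*(d(1) + R(8, -6)) = (-5 - 4)*(1² + (3 + 8)²) = -9*(1 + 11²) = -9*(1 + 121) = -9*122 = -1098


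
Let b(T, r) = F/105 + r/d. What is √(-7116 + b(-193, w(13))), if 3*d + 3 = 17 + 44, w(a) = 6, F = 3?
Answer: 2*I*√1832682985/1015 ≈ 84.354*I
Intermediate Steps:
d = 58/3 (d = -1 + (17 + 44)/3 = -1 + (⅓)*61 = -1 + 61/3 = 58/3 ≈ 19.333)
b(T, r) = 1/35 + 3*r/58 (b(T, r) = 3/105 + r/(58/3) = 3*(1/105) + r*(3/58) = 1/35 + 3*r/58)
√(-7116 + b(-193, w(13))) = √(-7116 + (1/35 + (3/58)*6)) = √(-7116 + (1/35 + 9/29)) = √(-7116 + 344/1015) = √(-7222396/1015) = 2*I*√1832682985/1015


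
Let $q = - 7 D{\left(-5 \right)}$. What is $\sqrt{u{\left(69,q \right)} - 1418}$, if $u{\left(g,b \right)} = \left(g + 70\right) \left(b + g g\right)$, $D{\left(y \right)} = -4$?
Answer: $\sqrt{664253} \approx 815.02$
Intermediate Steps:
$q = 28$ ($q = \left(-7\right) \left(-4\right) = 28$)
$u{\left(g,b \right)} = \left(70 + g\right) \left(b + g^{2}\right)$
$\sqrt{u{\left(69,q \right)} - 1418} = \sqrt{\left(69^{3} + 70 \cdot 28 + 70 \cdot 69^{2} + 28 \cdot 69\right) - 1418} = \sqrt{\left(328509 + 1960 + 70 \cdot 4761 + 1932\right) - 1418} = \sqrt{\left(328509 + 1960 + 333270 + 1932\right) - 1418} = \sqrt{665671 - 1418} = \sqrt{664253}$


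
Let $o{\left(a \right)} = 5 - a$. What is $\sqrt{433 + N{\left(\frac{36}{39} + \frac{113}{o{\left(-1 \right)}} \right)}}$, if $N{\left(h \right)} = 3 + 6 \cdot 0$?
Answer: $2 \sqrt{109} \approx 20.881$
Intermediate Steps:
$N{\left(h \right)} = 3$ ($N{\left(h \right)} = 3 + 0 = 3$)
$\sqrt{433 + N{\left(\frac{36}{39} + \frac{113}{o{\left(-1 \right)}} \right)}} = \sqrt{433 + 3} = \sqrt{436} = 2 \sqrt{109}$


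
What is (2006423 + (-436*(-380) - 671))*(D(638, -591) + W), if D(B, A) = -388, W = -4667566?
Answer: -10136144690128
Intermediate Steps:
(2006423 + (-436*(-380) - 671))*(D(638, -591) + W) = (2006423 + (-436*(-380) - 671))*(-388 - 4667566) = (2006423 + (165680 - 671))*(-4667954) = (2006423 + 165009)*(-4667954) = 2171432*(-4667954) = -10136144690128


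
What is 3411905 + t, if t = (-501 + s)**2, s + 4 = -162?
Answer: 3856794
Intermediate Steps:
s = -166 (s = -4 - 162 = -166)
t = 444889 (t = (-501 - 166)**2 = (-667)**2 = 444889)
3411905 + t = 3411905 + 444889 = 3856794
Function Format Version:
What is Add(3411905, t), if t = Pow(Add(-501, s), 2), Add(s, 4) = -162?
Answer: 3856794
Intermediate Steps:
s = -166 (s = Add(-4, -162) = -166)
t = 444889 (t = Pow(Add(-501, -166), 2) = Pow(-667, 2) = 444889)
Add(3411905, t) = Add(3411905, 444889) = 3856794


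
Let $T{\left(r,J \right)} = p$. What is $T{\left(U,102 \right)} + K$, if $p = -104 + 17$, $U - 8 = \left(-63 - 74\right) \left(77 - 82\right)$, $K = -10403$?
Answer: $-10490$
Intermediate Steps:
$U = 693$ ($U = 8 + \left(-63 - 74\right) \left(77 - 82\right) = 8 - -685 = 8 + 685 = 693$)
$p = -87$
$T{\left(r,J \right)} = -87$
$T{\left(U,102 \right)} + K = -87 - 10403 = -10490$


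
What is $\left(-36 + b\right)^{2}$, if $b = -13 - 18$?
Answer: $4489$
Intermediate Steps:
$b = -31$ ($b = -13 - 18 = -31$)
$\left(-36 + b\right)^{2} = \left(-36 - 31\right)^{2} = \left(-67\right)^{2} = 4489$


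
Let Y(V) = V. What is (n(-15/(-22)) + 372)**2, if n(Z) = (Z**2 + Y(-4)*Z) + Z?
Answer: 32142394089/234256 ≈ 1.3721e+5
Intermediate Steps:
n(Z) = Z**2 - 3*Z (n(Z) = (Z**2 - 4*Z) + Z = Z**2 - 3*Z)
(n(-15/(-22)) + 372)**2 = ((-15/(-22))*(-3 - 15/(-22)) + 372)**2 = ((-15*(-1/22))*(-3 - 15*(-1/22)) + 372)**2 = (15*(-3 + 15/22)/22 + 372)**2 = ((15/22)*(-51/22) + 372)**2 = (-765/484 + 372)**2 = (179283/484)**2 = 32142394089/234256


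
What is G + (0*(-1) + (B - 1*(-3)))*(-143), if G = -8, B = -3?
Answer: -8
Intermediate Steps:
G + (0*(-1) + (B - 1*(-3)))*(-143) = -8 + (0*(-1) + (-3 - 1*(-3)))*(-143) = -8 + (0 + (-3 + 3))*(-143) = -8 + (0 + 0)*(-143) = -8 + 0*(-143) = -8 + 0 = -8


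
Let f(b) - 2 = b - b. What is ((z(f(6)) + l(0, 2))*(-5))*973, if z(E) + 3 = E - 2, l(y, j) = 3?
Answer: 0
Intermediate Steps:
f(b) = 2 (f(b) = 2 + (b - b) = 2 + 0 = 2)
z(E) = -5 + E (z(E) = -3 + (E - 2) = -3 + (-2 + E) = -5 + E)
((z(f(6)) + l(0, 2))*(-5))*973 = (((-5 + 2) + 3)*(-5))*973 = ((-3 + 3)*(-5))*973 = (0*(-5))*973 = 0*973 = 0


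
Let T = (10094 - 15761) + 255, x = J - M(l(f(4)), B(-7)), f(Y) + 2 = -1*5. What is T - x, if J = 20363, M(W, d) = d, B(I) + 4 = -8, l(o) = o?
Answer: -25787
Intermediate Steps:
f(Y) = -7 (f(Y) = -2 - 1*5 = -2 - 5 = -7)
B(I) = -12 (B(I) = -4 - 8 = -12)
x = 20375 (x = 20363 - 1*(-12) = 20363 + 12 = 20375)
T = -5412 (T = -5667 + 255 = -5412)
T - x = -5412 - 1*20375 = -5412 - 20375 = -25787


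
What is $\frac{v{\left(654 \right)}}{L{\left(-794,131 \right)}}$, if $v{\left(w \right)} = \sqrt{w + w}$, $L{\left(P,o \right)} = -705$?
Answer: $- \frac{2 \sqrt{327}}{705} \approx -0.0513$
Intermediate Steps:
$v{\left(w \right)} = \sqrt{2} \sqrt{w}$ ($v{\left(w \right)} = \sqrt{2 w} = \sqrt{2} \sqrt{w}$)
$\frac{v{\left(654 \right)}}{L{\left(-794,131 \right)}} = \frac{\sqrt{2} \sqrt{654}}{-705} = 2 \sqrt{327} \left(- \frac{1}{705}\right) = - \frac{2 \sqrt{327}}{705}$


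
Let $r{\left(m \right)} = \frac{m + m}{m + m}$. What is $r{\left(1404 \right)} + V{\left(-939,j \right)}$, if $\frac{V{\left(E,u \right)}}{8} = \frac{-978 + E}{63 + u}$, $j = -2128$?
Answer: $\frac{17401}{2065} \approx 8.4266$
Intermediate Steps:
$V{\left(E,u \right)} = \frac{8 \left(-978 + E\right)}{63 + u}$ ($V{\left(E,u \right)} = 8 \frac{-978 + E}{63 + u} = \frac{8 \left(-978 + E\right)}{63 + u}$)
$r{\left(m \right)} = 1$ ($r{\left(m \right)} = \frac{2 m}{2 m} = 2 m \frac{1}{2 m} = 1$)
$r{\left(1404 \right)} + V{\left(-939,j \right)} = 1 + \frac{8 \left(-978 - 939\right)}{63 - 2128} = 1 + 8 \frac{1}{-2065} \left(-1917\right) = 1 + 8 \left(- \frac{1}{2065}\right) \left(-1917\right) = 1 + \frac{15336}{2065} = \frac{17401}{2065}$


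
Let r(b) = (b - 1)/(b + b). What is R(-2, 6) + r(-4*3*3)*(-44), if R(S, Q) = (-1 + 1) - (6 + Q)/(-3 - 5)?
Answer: -190/9 ≈ -21.111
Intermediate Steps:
r(b) = (-1 + b)/(2*b) (r(b) = (-1 + b)/((2*b)) = (-1 + b)*(1/(2*b)) = (-1 + b)/(2*b))
R(S, Q) = 3/4 + Q/8 (R(S, Q) = 0 - (6 + Q)/(-8) = 0 - (6 + Q)*(-1)/8 = 0 - (-3/4 - Q/8) = 0 + (3/4 + Q/8) = 3/4 + Q/8)
R(-2, 6) + r(-4*3*3)*(-44) = (3/4 + (1/8)*6) + ((-1 - 4*3*3)/(2*((-4*3*3))))*(-44) = (3/4 + 3/4) + ((-1 - 12*3)/(2*((-12*3))))*(-44) = 3/2 + ((1/2)*(-1 - 36)/(-36))*(-44) = 3/2 + ((1/2)*(-1/36)*(-37))*(-44) = 3/2 + (37/72)*(-44) = 3/2 - 407/18 = -190/9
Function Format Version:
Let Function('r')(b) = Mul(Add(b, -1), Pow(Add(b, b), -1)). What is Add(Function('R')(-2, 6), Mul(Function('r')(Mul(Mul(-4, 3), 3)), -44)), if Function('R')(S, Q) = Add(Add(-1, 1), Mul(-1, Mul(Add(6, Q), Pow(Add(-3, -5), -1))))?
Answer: Rational(-190, 9) ≈ -21.111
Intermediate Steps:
Function('r')(b) = Mul(Rational(1, 2), Pow(b, -1), Add(-1, b)) (Function('r')(b) = Mul(Add(-1, b), Pow(Mul(2, b), -1)) = Mul(Add(-1, b), Mul(Rational(1, 2), Pow(b, -1))) = Mul(Rational(1, 2), Pow(b, -1), Add(-1, b)))
Function('R')(S, Q) = Add(Rational(3, 4), Mul(Rational(1, 8), Q)) (Function('R')(S, Q) = Add(0, Mul(-1, Mul(Add(6, Q), Pow(-8, -1)))) = Add(0, Mul(-1, Mul(Add(6, Q), Rational(-1, 8)))) = Add(0, Mul(-1, Add(Rational(-3, 4), Mul(Rational(-1, 8), Q)))) = Add(0, Add(Rational(3, 4), Mul(Rational(1, 8), Q))) = Add(Rational(3, 4), Mul(Rational(1, 8), Q)))
Add(Function('R')(-2, 6), Mul(Function('r')(Mul(Mul(-4, 3), 3)), -44)) = Add(Add(Rational(3, 4), Mul(Rational(1, 8), 6)), Mul(Mul(Rational(1, 2), Pow(Mul(Mul(-4, 3), 3), -1), Add(-1, Mul(Mul(-4, 3), 3))), -44)) = Add(Add(Rational(3, 4), Rational(3, 4)), Mul(Mul(Rational(1, 2), Pow(Mul(-12, 3), -1), Add(-1, Mul(-12, 3))), -44)) = Add(Rational(3, 2), Mul(Mul(Rational(1, 2), Pow(-36, -1), Add(-1, -36)), -44)) = Add(Rational(3, 2), Mul(Mul(Rational(1, 2), Rational(-1, 36), -37), -44)) = Add(Rational(3, 2), Mul(Rational(37, 72), -44)) = Add(Rational(3, 2), Rational(-407, 18)) = Rational(-190, 9)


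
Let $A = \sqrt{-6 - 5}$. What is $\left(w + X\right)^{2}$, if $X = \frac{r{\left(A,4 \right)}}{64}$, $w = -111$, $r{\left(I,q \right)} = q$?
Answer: $\frac{3150625}{256} \approx 12307.0$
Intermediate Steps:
$A = i \sqrt{11}$ ($A = \sqrt{-11} = i \sqrt{11} \approx 3.3166 i$)
$X = \frac{1}{16}$ ($X = \frac{4}{64} = 4 \cdot \frac{1}{64} = \frac{1}{16} \approx 0.0625$)
$\left(w + X\right)^{2} = \left(-111 + \frac{1}{16}\right)^{2} = \left(- \frac{1775}{16}\right)^{2} = \frac{3150625}{256}$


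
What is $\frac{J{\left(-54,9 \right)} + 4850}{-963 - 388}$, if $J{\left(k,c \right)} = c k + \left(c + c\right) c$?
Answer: $- \frac{4526}{1351} \approx -3.3501$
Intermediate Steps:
$J{\left(k,c \right)} = 2 c^{2} + c k$ ($J{\left(k,c \right)} = c k + 2 c c = c k + 2 c^{2} = 2 c^{2} + c k$)
$\frac{J{\left(-54,9 \right)} + 4850}{-963 - 388} = \frac{9 \left(-54 + 2 \cdot 9\right) + 4850}{-963 - 388} = \frac{9 \left(-54 + 18\right) + 4850}{-1351} = \left(9 \left(-36\right) + 4850\right) \left(- \frac{1}{1351}\right) = \left(-324 + 4850\right) \left(- \frac{1}{1351}\right) = 4526 \left(- \frac{1}{1351}\right) = - \frac{4526}{1351}$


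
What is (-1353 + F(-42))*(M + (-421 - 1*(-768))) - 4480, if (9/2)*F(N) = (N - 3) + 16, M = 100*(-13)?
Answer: 11619635/9 ≈ 1.2911e+6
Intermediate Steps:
M = -1300
F(N) = 26/9 + 2*N/9 (F(N) = 2*((N - 3) + 16)/9 = 2*((-3 + N) + 16)/9 = 2*(13 + N)/9 = 26/9 + 2*N/9)
(-1353 + F(-42))*(M + (-421 - 1*(-768))) - 4480 = (-1353 + (26/9 + (2/9)*(-42)))*(-1300 + (-421 - 1*(-768))) - 4480 = (-1353 + (26/9 - 28/3))*(-1300 + (-421 + 768)) - 4480 = (-1353 - 58/9)*(-1300 + 347) - 4480 = -12235/9*(-953) - 4480 = 11659955/9 - 4480 = 11619635/9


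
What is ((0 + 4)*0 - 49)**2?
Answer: 2401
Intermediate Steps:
((0 + 4)*0 - 49)**2 = (4*0 - 49)**2 = (0 - 49)**2 = (-49)**2 = 2401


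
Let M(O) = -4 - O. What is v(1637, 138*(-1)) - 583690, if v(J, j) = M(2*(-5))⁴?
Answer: -582394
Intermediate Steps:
v(J, j) = 1296 (v(J, j) = (-4 - 2*(-5))⁴ = (-4 - 1*(-10))⁴ = (-4 + 10)⁴ = 6⁴ = 1296)
v(1637, 138*(-1)) - 583690 = 1296 - 583690 = -582394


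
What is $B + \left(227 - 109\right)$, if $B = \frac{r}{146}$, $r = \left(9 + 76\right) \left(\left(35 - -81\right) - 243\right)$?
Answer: $\frac{6433}{146} \approx 44.062$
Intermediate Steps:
$r = -10795$ ($r = 85 \left(\left(35 + 81\right) - 243\right) = 85 \left(116 - 243\right) = 85 \left(-127\right) = -10795$)
$B = - \frac{10795}{146} \approx -73.938$
$B + \left(227 - 109\right) = - \frac{10795}{146} + \left(227 - 109\right) = - \frac{10795}{146} + 118 = \frac{6433}{146}$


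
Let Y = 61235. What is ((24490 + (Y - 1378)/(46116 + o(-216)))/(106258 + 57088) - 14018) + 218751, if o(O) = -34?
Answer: 1541089962998713/7527310372 ≈ 2.0473e+5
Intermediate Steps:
((24490 + (Y - 1378)/(46116 + o(-216)))/(106258 + 57088) - 14018) + 218751 = ((24490 + (61235 - 1378)/(46116 - 34))/(106258 + 57088) - 14018) + 218751 = ((24490 + 59857/46082)/163346 - 14018) + 218751 = ((24490 + 59857*(1/46082))*(1/163346) - 14018) + 218751 = ((24490 + 59857/46082)*(1/163346) - 14018) + 218751 = ((1128608037/46082)*(1/163346) - 14018) + 218751 = (1128608037/7527310372 - 14018) + 218751 = -105516708186659/7527310372 + 218751 = 1541089962998713/7527310372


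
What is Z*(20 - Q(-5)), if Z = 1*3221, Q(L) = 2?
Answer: 57978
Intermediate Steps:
Z = 3221
Z*(20 - Q(-5)) = 3221*(20 - 1*2) = 3221*(20 - 2) = 3221*18 = 57978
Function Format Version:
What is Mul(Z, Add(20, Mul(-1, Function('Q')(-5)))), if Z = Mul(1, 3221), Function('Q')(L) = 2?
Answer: 57978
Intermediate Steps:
Z = 3221
Mul(Z, Add(20, Mul(-1, Function('Q')(-5)))) = Mul(3221, Add(20, Mul(-1, 2))) = Mul(3221, Add(20, -2)) = Mul(3221, 18) = 57978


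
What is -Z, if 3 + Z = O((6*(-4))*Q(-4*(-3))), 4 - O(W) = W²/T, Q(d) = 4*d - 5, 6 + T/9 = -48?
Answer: -59195/27 ≈ -2192.4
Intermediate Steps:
T = -486 (T = -54 + 9*(-48) = -54 - 432 = -486)
Q(d) = -5 + 4*d
O(W) = 4 + W²/486 (O(W) = 4 - W²/(-486) = 4 - (-1)*W²/486 = 4 + W²/486)
Z = 59195/27 (Z = -3 + (4 + ((6*(-4))*(-5 + 4*(-4*(-3))))²/486) = -3 + (4 + (-24*(-5 + 4*12))²/486) = -3 + (4 + (-24*(-5 + 48))²/486) = -3 + (4 + (-24*43)²/486) = -3 + (4 + (1/486)*(-1032)²) = -3 + (4 + (1/486)*1065024) = -3 + (4 + 59168/27) = -3 + 59276/27 = 59195/27 ≈ 2192.4)
-Z = -1*59195/27 = -59195/27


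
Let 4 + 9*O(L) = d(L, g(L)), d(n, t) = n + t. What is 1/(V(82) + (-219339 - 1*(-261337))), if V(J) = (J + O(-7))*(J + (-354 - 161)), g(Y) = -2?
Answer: 9/64057 ≈ 0.00014050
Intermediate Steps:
O(L) = -⅔ + L/9 (O(L) = -4/9 + (L - 2)/9 = -4/9 + (-2 + L)/9 = -4/9 + (-2/9 + L/9) = -⅔ + L/9)
V(J) = (-515 + J)*(-13/9 + J) (V(J) = (J + (-⅔ + (⅑)*(-7)))*(J + (-354 - 161)) = (J + (-⅔ - 7/9))*(J - 515) = (J - 13/9)*(-515 + J) = (-13/9 + J)*(-515 + J) = (-515 + J)*(-13/9 + J))
1/(V(82) + (-219339 - 1*(-261337))) = 1/((6695/9 + 82² - 4648/9*82) + (-219339 - 1*(-261337))) = 1/((6695/9 + 6724 - 381136/9) + (-219339 + 261337)) = 1/(-313925/9 + 41998) = 1/(64057/9) = 9/64057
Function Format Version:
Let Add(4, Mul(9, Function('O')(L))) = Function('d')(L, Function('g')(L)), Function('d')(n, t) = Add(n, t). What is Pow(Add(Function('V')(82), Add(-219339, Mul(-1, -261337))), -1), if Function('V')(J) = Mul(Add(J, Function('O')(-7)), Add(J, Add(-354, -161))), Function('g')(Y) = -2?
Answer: Rational(9, 64057) ≈ 0.00014050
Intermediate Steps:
Function('O')(L) = Add(Rational(-2, 3), Mul(Rational(1, 9), L)) (Function('O')(L) = Add(Rational(-4, 9), Mul(Rational(1, 9), Add(L, -2))) = Add(Rational(-4, 9), Mul(Rational(1, 9), Add(-2, L))) = Add(Rational(-4, 9), Add(Rational(-2, 9), Mul(Rational(1, 9), L))) = Add(Rational(-2, 3), Mul(Rational(1, 9), L)))
Function('V')(J) = Mul(Add(-515, J), Add(Rational(-13, 9), J)) (Function('V')(J) = Mul(Add(J, Add(Rational(-2, 3), Mul(Rational(1, 9), -7))), Add(J, Add(-354, -161))) = Mul(Add(J, Add(Rational(-2, 3), Rational(-7, 9))), Add(J, -515)) = Mul(Add(J, Rational(-13, 9)), Add(-515, J)) = Mul(Add(Rational(-13, 9), J), Add(-515, J)) = Mul(Add(-515, J), Add(Rational(-13, 9), J)))
Pow(Add(Function('V')(82), Add(-219339, Mul(-1, -261337))), -1) = Pow(Add(Add(Rational(6695, 9), Pow(82, 2), Mul(Rational(-4648, 9), 82)), Add(-219339, Mul(-1, -261337))), -1) = Pow(Add(Add(Rational(6695, 9), 6724, Rational(-381136, 9)), Add(-219339, 261337)), -1) = Pow(Add(Rational(-313925, 9), 41998), -1) = Pow(Rational(64057, 9), -1) = Rational(9, 64057)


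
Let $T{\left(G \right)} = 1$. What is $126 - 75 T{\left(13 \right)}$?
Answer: $51$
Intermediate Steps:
$126 - 75 T{\left(13 \right)} = 126 - 75 = 51$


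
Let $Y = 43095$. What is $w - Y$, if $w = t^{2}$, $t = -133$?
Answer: $-25406$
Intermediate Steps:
$w = 17689$ ($w = \left(-133\right)^{2} = 17689$)
$w - Y = 17689 - 43095 = -25406$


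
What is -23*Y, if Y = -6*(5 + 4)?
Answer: 1242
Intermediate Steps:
Y = -54 (Y = -6*9 = -1*54 = -54)
-23*Y = -23*(-54) = 1242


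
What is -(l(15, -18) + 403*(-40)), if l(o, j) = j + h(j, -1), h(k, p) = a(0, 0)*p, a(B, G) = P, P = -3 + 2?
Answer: 16137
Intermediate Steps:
P = -1
a(B, G) = -1
h(k, p) = -p
l(o, j) = 1 + j (l(o, j) = j - 1*(-1) = j + 1 = 1 + j)
-(l(15, -18) + 403*(-40)) = -((1 - 18) + 403*(-40)) = -(-17 - 16120) = -1*(-16137) = 16137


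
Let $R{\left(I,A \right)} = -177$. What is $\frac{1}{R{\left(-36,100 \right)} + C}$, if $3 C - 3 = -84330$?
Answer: $- \frac{1}{28286} \approx -3.5353 \cdot 10^{-5}$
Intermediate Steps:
$C = -28109$ ($C = 1 + \frac{1}{3} \left(-84330\right) = 1 - 28110 = -28109$)
$\frac{1}{R{\left(-36,100 \right)} + C} = \frac{1}{-177 - 28109} = \frac{1}{-28286} = - \frac{1}{28286}$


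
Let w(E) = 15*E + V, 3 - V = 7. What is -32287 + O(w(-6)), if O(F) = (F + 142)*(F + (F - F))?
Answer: -36799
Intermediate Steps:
V = -4 (V = 3 - 1*7 = 3 - 7 = -4)
w(E) = -4 + 15*E (w(E) = 15*E - 4 = -4 + 15*E)
O(F) = F*(142 + F) (O(F) = (142 + F)*(F + 0) = (142 + F)*F = F*(142 + F))
-32287 + O(w(-6)) = -32287 + (-4 + 15*(-6))*(142 + (-4 + 15*(-6))) = -32287 + (-4 - 90)*(142 + (-4 - 90)) = -32287 - 94*(142 - 94) = -32287 - 94*48 = -32287 - 4512 = -36799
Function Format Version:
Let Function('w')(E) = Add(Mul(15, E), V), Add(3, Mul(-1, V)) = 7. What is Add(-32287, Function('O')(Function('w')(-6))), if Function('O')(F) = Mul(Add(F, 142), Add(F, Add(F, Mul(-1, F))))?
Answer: -36799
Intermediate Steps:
V = -4 (V = Add(3, Mul(-1, 7)) = Add(3, -7) = -4)
Function('w')(E) = Add(-4, Mul(15, E)) (Function('w')(E) = Add(Mul(15, E), -4) = Add(-4, Mul(15, E)))
Function('O')(F) = Mul(F, Add(142, F)) (Function('O')(F) = Mul(Add(142, F), Add(F, 0)) = Mul(Add(142, F), F) = Mul(F, Add(142, F)))
Add(-32287, Function('O')(Function('w')(-6))) = Add(-32287, Mul(Add(-4, Mul(15, -6)), Add(142, Add(-4, Mul(15, -6))))) = Add(-32287, Mul(Add(-4, -90), Add(142, Add(-4, -90)))) = Add(-32287, Mul(-94, Add(142, -94))) = Add(-32287, Mul(-94, 48)) = Add(-32287, -4512) = -36799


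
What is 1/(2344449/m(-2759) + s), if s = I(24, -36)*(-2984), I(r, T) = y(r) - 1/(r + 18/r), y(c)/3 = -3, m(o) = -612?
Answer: 6732/155817301 ≈ 4.3204e-5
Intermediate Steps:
y(c) = -9 (y(c) = 3*(-3) = -9)
I(r, T) = -9 - 1/(r + 18/r)
s = 2670680/99 (s = ((-162 - 1*24 - 9*24**2)/(18 + 24**2))*(-2984) = ((-162 - 24 - 9*576)/(18 + 576))*(-2984) = ((-162 - 24 - 5184)/594)*(-2984) = ((1/594)*(-5370))*(-2984) = -895/99*(-2984) = 2670680/99 ≈ 26977.)
1/(2344449/m(-2759) + s) = 1/(2344449/(-612) + 2670680/99) = 1/(2344449*(-1/612) + 2670680/99) = 1/(-781483/204 + 2670680/99) = 1/(155817301/6732) = 6732/155817301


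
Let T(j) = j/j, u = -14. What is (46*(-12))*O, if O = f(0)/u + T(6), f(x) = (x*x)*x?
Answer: -552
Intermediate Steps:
f(x) = x³ (f(x) = x²*x = x³)
T(j) = 1
O = 1 (O = 0³/(-14) + 1 = 0*(-1/14) + 1 = 0 + 1 = 1)
(46*(-12))*O = (46*(-12))*1 = -552*1 = -552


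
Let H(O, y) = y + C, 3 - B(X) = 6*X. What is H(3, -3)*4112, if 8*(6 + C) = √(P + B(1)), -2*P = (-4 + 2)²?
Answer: -37008 + 514*I*√5 ≈ -37008.0 + 1149.3*I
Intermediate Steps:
B(X) = 3 - 6*X
P = -2 (P = -(-4 + 2)²/2 = -½*(-2)² = -½*4 = -2)
C = -6 + I*√5/8 (C = -6 + √(-2 + (3 - 6*1))/8 = -6 + √(-2 + (3 - 6))/8 = -6 + √(-2 - 3)/8 = -6 + √(-5)/8 = -6 + (I*√5)/8 = -6 + I*√5/8 ≈ -6.0 + 0.27951*I)
H(O, y) = -6 + y + I*√5/8 (H(O, y) = y + (-6 + I*√5/8) = -6 + y + I*√5/8)
H(3, -3)*4112 = (-6 - 3 + I*√5/8)*4112 = (-9 + I*√5/8)*4112 = -37008 + 514*I*√5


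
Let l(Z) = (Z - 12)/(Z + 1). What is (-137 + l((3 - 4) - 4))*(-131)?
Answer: 69561/4 ≈ 17390.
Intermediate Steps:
l(Z) = (-12 + Z)/(1 + Z)
(-137 + l((3 - 4) - 4))*(-131) = (-137 + (-12 + ((3 - 4) - 4))/(1 + ((3 - 4) - 4)))*(-131) = (-137 + (-12 + (-1 - 4))/(1 + (-1 - 4)))*(-131) = (-137 + (-12 - 5)/(1 - 5))*(-131) = (-137 - 17/(-4))*(-131) = (-137 - ¼*(-17))*(-131) = (-137 + 17/4)*(-131) = -531/4*(-131) = 69561/4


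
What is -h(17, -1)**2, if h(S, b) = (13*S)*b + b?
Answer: -49284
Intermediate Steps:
h(S, b) = b + 13*S*b (h(S, b) = 13*S*b + b = b + 13*S*b)
-h(17, -1)**2 = -(-(1 + 13*17))**2 = -(-(1 + 221))**2 = -(-1*222)**2 = -1*(-222)**2 = -1*49284 = -49284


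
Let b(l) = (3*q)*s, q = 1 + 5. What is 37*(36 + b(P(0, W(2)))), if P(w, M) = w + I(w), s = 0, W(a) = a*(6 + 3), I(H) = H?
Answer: 1332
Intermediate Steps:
W(a) = 9*a (W(a) = a*9 = 9*a)
q = 6
P(w, M) = 2*w (P(w, M) = w + w = 2*w)
b(l) = 0 (b(l) = (3*6)*0 = 18*0 = 0)
37*(36 + b(P(0, W(2)))) = 37*(36 + 0) = 37*36 = 1332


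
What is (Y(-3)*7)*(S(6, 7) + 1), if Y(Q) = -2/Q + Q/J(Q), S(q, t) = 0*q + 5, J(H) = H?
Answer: 70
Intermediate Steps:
S(q, t) = 5 (S(q, t) = 0 + 5 = 5)
Y(Q) = 1 - 2/Q (Y(Q) = -2/Q + Q/Q = -2/Q + 1 = 1 - 2/Q)
(Y(-3)*7)*(S(6, 7) + 1) = (((-2 - 3)/(-3))*7)*(5 + 1) = (-1/3*(-5)*7)*6 = ((5/3)*7)*6 = (35/3)*6 = 70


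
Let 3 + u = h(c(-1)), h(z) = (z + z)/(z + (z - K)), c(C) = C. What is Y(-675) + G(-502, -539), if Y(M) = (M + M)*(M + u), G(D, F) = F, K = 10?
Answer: 914536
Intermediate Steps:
h(z) = 2*z/(-10 + 2*z) (h(z) = (z + z)/(z + (z - 1*10)) = (2*z)/(z + (z - 10)) = (2*z)/(z + (-10 + z)) = (2*z)/(-10 + 2*z) = 2*z/(-10 + 2*z))
u = -17/6 (u = -3 - 1/(-5 - 1) = -3 - 1/(-6) = -3 - 1*(-⅙) = -3 + ⅙ = -17/6 ≈ -2.8333)
Y(M) = 2*M*(-17/6 + M) (Y(M) = (M + M)*(M - 17/6) = (2*M)*(-17/6 + M) = 2*M*(-17/6 + M))
Y(-675) + G(-502, -539) = (⅓)*(-675)*(-17 + 6*(-675)) - 539 = (⅓)*(-675)*(-17 - 4050) - 539 = (⅓)*(-675)*(-4067) - 539 = 915075 - 539 = 914536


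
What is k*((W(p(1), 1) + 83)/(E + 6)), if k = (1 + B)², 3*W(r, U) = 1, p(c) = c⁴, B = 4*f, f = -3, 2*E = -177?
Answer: -1100/9 ≈ -122.22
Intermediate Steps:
E = -177/2 (E = (½)*(-177) = -177/2 ≈ -88.500)
B = -12 (B = 4*(-3) = -12)
W(r, U) = ⅓ (W(r, U) = (⅓)*1 = ⅓)
k = 121 (k = (1 - 12)² = (-11)² = 121)
k*((W(p(1), 1) + 83)/(E + 6)) = 121*((⅓ + 83)/(-177/2 + 6)) = 121*(250/(3*(-165/2))) = 121*((250/3)*(-2/165)) = 121*(-100/99) = -1100/9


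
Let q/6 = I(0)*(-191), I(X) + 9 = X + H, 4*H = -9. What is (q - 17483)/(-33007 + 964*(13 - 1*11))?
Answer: 9181/62158 ≈ 0.14770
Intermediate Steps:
H = -9/4 (H = (¼)*(-9) = -9/4 ≈ -2.2500)
I(X) = -45/4 + X (I(X) = -9 + (X - 9/4) = -9 + (-9/4 + X) = -45/4 + X)
q = 25785/2 (q = 6*((-45/4 + 0)*(-191)) = 6*(-45/4*(-191)) = 6*(8595/4) = 25785/2 ≈ 12893.)
(q - 17483)/(-33007 + 964*(13 - 1*11)) = (25785/2 - 17483)/(-33007 + 964*(13 - 1*11)) = -9181/(2*(-33007 + 964*(13 - 11))) = -9181/(2*(-33007 + 964*2)) = -9181/(2*(-33007 + 1928)) = -9181/2/(-31079) = -9181/2*(-1/31079) = 9181/62158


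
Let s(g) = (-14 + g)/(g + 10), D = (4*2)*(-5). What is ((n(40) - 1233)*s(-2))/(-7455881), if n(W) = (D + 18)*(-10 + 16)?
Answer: -2730/7455881 ≈ -0.00036615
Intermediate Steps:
D = -40 (D = 8*(-5) = -40)
s(g) = (-14 + g)/(10 + g)
n(W) = -132 (n(W) = (-40 + 18)*(-10 + 16) = -22*6 = -132)
((n(40) - 1233)*s(-2))/(-7455881) = ((-132 - 1233)*((-14 - 2)/(10 - 2)))/(-7455881) = -1365*(-16)/8*(-1/7455881) = -1365*(-2)*(-1/7455881) = 2730*(-1/7455881) = -2730/7455881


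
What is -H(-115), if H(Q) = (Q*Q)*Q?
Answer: 1520875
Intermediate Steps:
H(Q) = Q**3 (H(Q) = Q**2*Q = Q**3)
-H(-115) = -1*(-115)**3 = -1*(-1520875) = 1520875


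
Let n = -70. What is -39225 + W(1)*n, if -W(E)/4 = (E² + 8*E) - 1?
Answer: -36985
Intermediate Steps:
W(E) = 4 - 32*E - 4*E² (W(E) = -4*((E² + 8*E) - 1) = -4*(-1 + E² + 8*E) = 4 - 32*E - 4*E²)
-39225 + W(1)*n = -39225 + (4 - 32*1 - 4*1²)*(-70) = -39225 + (4 - 32 - 4*1)*(-70) = -39225 + (4 - 32 - 4)*(-70) = -39225 - 32*(-70) = -39225 + 2240 = -36985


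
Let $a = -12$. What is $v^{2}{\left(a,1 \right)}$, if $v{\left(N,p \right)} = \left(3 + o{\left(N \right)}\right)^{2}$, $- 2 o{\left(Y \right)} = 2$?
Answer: $16$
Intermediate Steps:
$o{\left(Y \right)} = -1$ ($o{\left(Y \right)} = \left(- \frac{1}{2}\right) 2 = -1$)
$v{\left(N,p \right)} = 4$ ($v{\left(N,p \right)} = \left(3 - 1\right)^{2} = 2^{2} = 4$)
$v^{2}{\left(a,1 \right)} = 4^{2} = 16$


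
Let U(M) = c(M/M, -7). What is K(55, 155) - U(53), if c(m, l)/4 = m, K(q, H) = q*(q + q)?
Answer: 6046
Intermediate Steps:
K(q, H) = 2*q² (K(q, H) = q*(2*q) = 2*q²)
c(m, l) = 4*m
U(M) = 4 (U(M) = 4*(M/M) = 4*1 = 4)
K(55, 155) - U(53) = 2*55² - 1*4 = 2*3025 - 4 = 6050 - 4 = 6046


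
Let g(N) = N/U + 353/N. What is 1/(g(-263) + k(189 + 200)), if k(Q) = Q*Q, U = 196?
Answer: 51548/7800156551 ≈ 6.6086e-6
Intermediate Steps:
k(Q) = Q²
g(N) = 353/N + N/196 (g(N) = N/196 + 353/N = 353/N + N/196)
1/(g(-263) + k(189 + 200)) = 1/((353/(-263) + (1/196)*(-263)) + (189 + 200)²) = 1/((353*(-1/263) - 263/196) + 389²) = 1/((-353/263 - 263/196) + 151321) = 1/(-138357/51548 + 151321) = 1/(7800156551/51548) = 51548/7800156551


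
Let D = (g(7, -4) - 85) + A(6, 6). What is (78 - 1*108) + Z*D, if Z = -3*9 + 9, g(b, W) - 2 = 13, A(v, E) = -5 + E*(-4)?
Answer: 1752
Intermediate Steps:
A(v, E) = -5 - 4*E
g(b, W) = 15 (g(b, W) = 2 + 13 = 15)
Z = -18 (Z = -27 + 9 = -18)
D = -99 (D = (15 - 85) + (-5 - 4*6) = -70 + (-5 - 24) = -70 - 29 = -99)
(78 - 1*108) + Z*D = (78 - 1*108) - 18*(-99) = (78 - 108) + 1782 = -30 + 1782 = 1752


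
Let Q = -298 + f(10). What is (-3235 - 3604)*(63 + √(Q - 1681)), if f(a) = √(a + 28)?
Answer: -430857 - 6839*I*√(1979 - √38) ≈ -4.3086e+5 - 3.0377e+5*I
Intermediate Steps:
f(a) = √(28 + a)
Q = -298 + √38 (Q = -298 + √(28 + 10) = -298 + √38 ≈ -291.84)
(-3235 - 3604)*(63 + √(Q - 1681)) = (-3235 - 3604)*(63 + √((-298 + √38) - 1681)) = -6839*(63 + √(-1979 + √38)) = -430857 - 6839*√(-1979 + √38)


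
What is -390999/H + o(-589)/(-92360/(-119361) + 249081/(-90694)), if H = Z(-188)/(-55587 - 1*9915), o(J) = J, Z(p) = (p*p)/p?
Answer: -273451119860052717405/2007281583694 ≈ -1.3623e+8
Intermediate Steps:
Z(p) = p (Z(p) = p²/p = p)
H = 94/32751 (H = -188/(-55587 - 1*9915) = -188/(-55587 - 9915) = -188/(-65502) = -188*(-1/65502) = 94/32751 ≈ 0.0028701)
-390999/H + o(-589)/(-92360/(-119361) + 249081/(-90694)) = -390999/94/32751 - 589/(-92360/(-119361) + 249081/(-90694)) = -390999*32751/94 - 589/(-92360*(-1/119361) + 249081*(-1/90694)) = -12805608249/94 - 589/(92360/119361 - 249081/90694) = -12805608249/94 - 589/(-21354059401/10825326534) = -12805608249/94 - 589*(-10825326534/21354059401) = -12805608249/94 + 6376117328526/21354059401 = -273451119860052717405/2007281583694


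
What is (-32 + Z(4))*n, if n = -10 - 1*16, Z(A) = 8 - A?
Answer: 728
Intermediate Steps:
n = -26 (n = -10 - 16 = -26)
(-32 + Z(4))*n = (-32 + (8 - 1*4))*(-26) = (-32 + (8 - 4))*(-26) = (-32 + 4)*(-26) = -28*(-26) = 728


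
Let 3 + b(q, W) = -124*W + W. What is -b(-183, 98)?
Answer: 12057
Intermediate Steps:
b(q, W) = -3 - 123*W (b(q, W) = -3 + (-124*W + W) = -3 - 123*W)
-b(-183, 98) = -(-3 - 123*98) = -(-3 - 12054) = -1*(-12057) = 12057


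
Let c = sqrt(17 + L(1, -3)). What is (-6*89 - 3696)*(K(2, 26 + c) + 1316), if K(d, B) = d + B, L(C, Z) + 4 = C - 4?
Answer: -5685120 - 4230*sqrt(10) ≈ -5.6985e+6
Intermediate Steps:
L(C, Z) = -8 + C (L(C, Z) = -4 + (C - 4) = -4 + (-4 + C) = -8 + C)
c = sqrt(10) (c = sqrt(17 + (-8 + 1)) = sqrt(17 - 7) = sqrt(10) ≈ 3.1623)
K(d, B) = B + d
(-6*89 - 3696)*(K(2, 26 + c) + 1316) = (-6*89 - 3696)*(((26 + sqrt(10)) + 2) + 1316) = (-534 - 3696)*((28 + sqrt(10)) + 1316) = -4230*(1344 + sqrt(10)) = -5685120 - 4230*sqrt(10)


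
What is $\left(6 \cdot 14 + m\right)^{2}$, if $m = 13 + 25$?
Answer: $14884$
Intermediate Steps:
$m = 38$
$\left(6 \cdot 14 + m\right)^{2} = \left(6 \cdot 14 + 38\right)^{2} = \left(84 + 38\right)^{2} = 122^{2} = 14884$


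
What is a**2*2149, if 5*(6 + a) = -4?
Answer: 2484244/25 ≈ 99370.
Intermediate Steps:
a = -34/5 (a = -6 + (1/5)*(-4) = -6 - 4/5 = -34/5 ≈ -6.8000)
a**2*2149 = (-34/5)**2*2149 = (1156/25)*2149 = 2484244/25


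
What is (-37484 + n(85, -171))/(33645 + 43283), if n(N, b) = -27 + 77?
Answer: -18717/38464 ≈ -0.48661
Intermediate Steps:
n(N, b) = 50
(-37484 + n(85, -171))/(33645 + 43283) = (-37484 + 50)/(33645 + 43283) = -37434/76928 = -37434*1/76928 = -18717/38464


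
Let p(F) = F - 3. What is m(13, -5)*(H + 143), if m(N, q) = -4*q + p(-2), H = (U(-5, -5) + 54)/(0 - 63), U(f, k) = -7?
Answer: 44810/21 ≈ 2133.8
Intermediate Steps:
p(F) = -3 + F
H = -47/63 (H = (-7 + 54)/(0 - 63) = 47/(-63) = 47*(-1/63) = -47/63 ≈ -0.74603)
m(N, q) = -5 - 4*q (m(N, q) = -4*q + (-3 - 2) = -4*q - 5 = -5 - 4*q)
m(13, -5)*(H + 143) = (-5 - 4*(-5))*(-47/63 + 143) = (-5 + 20)*(8962/63) = 15*(8962/63) = 44810/21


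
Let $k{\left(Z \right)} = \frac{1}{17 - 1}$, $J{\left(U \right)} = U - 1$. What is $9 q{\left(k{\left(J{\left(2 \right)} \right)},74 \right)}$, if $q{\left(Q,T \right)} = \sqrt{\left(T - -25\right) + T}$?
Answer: $9 \sqrt{173} \approx 118.38$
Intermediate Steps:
$J{\left(U \right)} = -1 + U$
$k{\left(Z \right)} = \frac{1}{16}$
$q{\left(Q,T \right)} = \sqrt{25 + 2 T}$ ($q{\left(Q,T \right)} = \sqrt{\left(T + 25\right) + T} = \sqrt{\left(25 + T\right) + T} = \sqrt{25 + 2 T}$)
$9 q{\left(k{\left(J{\left(2 \right)} \right)},74 \right)} = 9 \sqrt{25 + 2 \cdot 74} = 9 \sqrt{25 + 148} = 9 \sqrt{173}$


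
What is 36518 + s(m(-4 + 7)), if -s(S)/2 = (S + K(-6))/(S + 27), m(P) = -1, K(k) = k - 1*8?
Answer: 474749/13 ≈ 36519.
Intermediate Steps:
K(k) = -8 + k (K(k) = k - 8 = -8 + k)
s(S) = -2*(-14 + S)/(27 + S) (s(S) = -2*(S + (-8 - 6))/(S + 27) = -2*(S - 14)/(27 + S) = -2*(-14 + S)/(27 + S))
36518 + s(m(-4 + 7)) = 36518 + 2*(14 - 1*(-1))/(27 - 1) = 36518 + 2*(14 + 1)/26 = 36518 + 2*(1/26)*15 = 36518 + 15/13 = 474749/13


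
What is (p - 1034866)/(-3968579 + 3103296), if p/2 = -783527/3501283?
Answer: 3623360300132/3029600658089 ≈ 1.1960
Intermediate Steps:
p = -1567054/3501283 (p = 2*(-783527/3501283) = -1567054/3501283 ≈ -0.44757)
(p - 1034866)/(-3968579 + 3103296) = (-1567054/3501283 - 1034866)/(-3968579 + 3103296) = -3623360300132/3501283/(-865283) = -3623360300132/3501283*(-1/865283) = 3623360300132/3029600658089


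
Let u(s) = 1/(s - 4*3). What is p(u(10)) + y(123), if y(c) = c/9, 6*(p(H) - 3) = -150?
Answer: -25/3 ≈ -8.3333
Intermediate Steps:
u(s) = 1/(-12 + s) (u(s) = 1/(s - 12) = 1/(-12 + s))
p(H) = -22 (p(H) = 3 + (1/6)*(-150) = 3 - 25 = -22)
y(c) = c/9 (y(c) = c*(1/9) = c/9)
p(u(10)) + y(123) = -22 + (1/9)*123 = -22 + 41/3 = -25/3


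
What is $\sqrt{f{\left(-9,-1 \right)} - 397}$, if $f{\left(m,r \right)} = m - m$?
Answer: $i \sqrt{397} \approx 19.925 i$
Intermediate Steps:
$f{\left(m,r \right)} = 0$
$\sqrt{f{\left(-9,-1 \right)} - 397} = \sqrt{0 - 397} = \sqrt{-397} = i \sqrt{397}$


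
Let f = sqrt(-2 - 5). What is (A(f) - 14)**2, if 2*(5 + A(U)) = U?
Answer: (38 - I*sqrt(7))**2/4 ≈ 359.25 - 50.269*I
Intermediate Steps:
f = I*sqrt(7) (f = sqrt(-7) = I*sqrt(7) ≈ 2.6458*I)
A(U) = -5 + U/2
(A(f) - 14)**2 = ((-5 + (I*sqrt(7))/2) - 14)**2 = ((-5 + I*sqrt(7)/2) - 14)**2 = (-19 + I*sqrt(7)/2)**2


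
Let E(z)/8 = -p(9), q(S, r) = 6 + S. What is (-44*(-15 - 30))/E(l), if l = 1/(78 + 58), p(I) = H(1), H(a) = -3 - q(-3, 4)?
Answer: 165/4 ≈ 41.250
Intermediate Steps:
H(a) = -6 (H(a) = -3 - (6 - 3) = -3 - 1*3 = -3 - 3 = -6)
p(I) = -6
l = 1/136 ≈ 0.0073529
E(z) = 48 (E(z) = 8*(-1*(-6)) = 8*6 = 48)
(-44*(-15 - 30))/E(l) = -44*(-15 - 30)/48 = -44*(-45)*(1/48) = 1980*(1/48) = 165/4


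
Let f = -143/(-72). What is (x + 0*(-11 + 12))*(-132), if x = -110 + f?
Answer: 85547/6 ≈ 14258.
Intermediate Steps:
f = 143/72 (f = -143*(-1/72) = 143/72 ≈ 1.9861)
x = -7777/72 (x = -110 + 143/72 = -7777/72 ≈ -108.01)
(x + 0*(-11 + 12))*(-132) = (-7777/72 + 0*(-11 + 12))*(-132) = (-7777/72 + 0*1)*(-132) = (-7777/72 + 0)*(-132) = -7777/72*(-132) = 85547/6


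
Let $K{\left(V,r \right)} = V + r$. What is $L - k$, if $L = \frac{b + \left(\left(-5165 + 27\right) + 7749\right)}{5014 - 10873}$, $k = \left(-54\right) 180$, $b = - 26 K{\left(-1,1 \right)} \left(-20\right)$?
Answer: $\frac{8135267}{837} \approx 9719.5$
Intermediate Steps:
$b = 0$ ($b = - 26 \left(-1 + 1\right) \left(-20\right) = \left(-26\right) 0 \left(-20\right) = 0 \left(-20\right) = 0$)
$k = -9720$
$L = - \frac{373}{837}$ ($L = \frac{0 + \left(\left(-5165 + 27\right) + 7749\right)}{5014 - 10873} = \frac{0 + \left(-5138 + 7749\right)}{-5859} = \left(0 + 2611\right) \left(- \frac{1}{5859}\right) = 2611 \left(- \frac{1}{5859}\right) = - \frac{373}{837} \approx -0.44564$)
$L - k = - \frac{373}{837} - -9720 = - \frac{373}{837} + 9720 = \frac{8135267}{837}$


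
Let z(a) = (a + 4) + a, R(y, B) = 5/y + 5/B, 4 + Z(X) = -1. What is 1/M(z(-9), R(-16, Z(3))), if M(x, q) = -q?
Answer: 16/21 ≈ 0.76190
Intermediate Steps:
Z(X) = -5 (Z(X) = -4 - 1 = -5)
R(y, B) = 5/B + 5/y
z(a) = 4 + 2*a (z(a) = (4 + a) + a = 4 + 2*a)
1/M(z(-9), R(-16, Z(3))) = 1/(-(5/(-5) + 5/(-16))) = 1/(-(5*(-⅕) + 5*(-1/16))) = 1/(-(-1 - 5/16)) = 1/(-1*(-21/16)) = 1/(21/16) = 16/21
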